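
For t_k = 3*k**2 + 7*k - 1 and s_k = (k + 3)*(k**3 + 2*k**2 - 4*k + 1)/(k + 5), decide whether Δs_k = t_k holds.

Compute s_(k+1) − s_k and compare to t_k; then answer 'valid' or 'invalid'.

s_(k+1) = k*(k**3 + 9*k**2 + 23*k + 12)/(k + 6)
s_(k+1) − s_k = 3*(k**4 + 12*k**3 + 42*k**2 + 41*k - 6)/(k**2 + 11*k + 30)
(s_(k+1) − s_k) − t_k = 4*(-k**3 - 10*k**2 - 19*k + 3)/(k**2 + 11*k + 30)

Invalid: residual 4*(-k**3 - 10*k**2 - 19*k + 3)/(k**2 + 11*k + 30) ≠ 0.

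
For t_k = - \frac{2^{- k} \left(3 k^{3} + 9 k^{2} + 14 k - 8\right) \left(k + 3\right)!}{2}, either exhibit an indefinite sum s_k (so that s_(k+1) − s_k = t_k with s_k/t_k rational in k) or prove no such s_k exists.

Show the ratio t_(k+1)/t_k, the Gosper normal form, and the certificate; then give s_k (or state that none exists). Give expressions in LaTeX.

s_k = 2^{- k} \left(- 3 k^{2} + 3 k + 4\right) \left(k + 3\right)!

Compute t_(k+1)/t_k: get (3*k**4 + 30*k**3 + 113*k**2 + 182*k + 72)/(2*(3*k**3 + 9*k**2 + 14*k - 8)).
So A=k/2 + 2 and B=1, with C=k**3 + 3*k**2 + 14*k/3 - 8/3.
Key eq: (k/2 + 2)·f(k+1) = (1)·f(k) + (k**3 + 3*k**2 + 14*k/3 - 8/3).
d = 2 from the (1,0,3) case.
Match coefficients ⇒ f(k) = 2*(3*k**2 - 3*k - 4)/3.
Certificate R = B(k−1)f/C = 2*(3*k**2 - 3*k - 4)/(3*k**3 + 9*k**2 + 14*k - 8) gives s_k = (-3*k**2 + 3*k + 4)*factorial(k + 3)/2**k.
s_(k+1) − s_k = -(3*k**3 + 9*k**2 + 14*k - 8)*factorial(k + 3)/(2*2**k) = t_k.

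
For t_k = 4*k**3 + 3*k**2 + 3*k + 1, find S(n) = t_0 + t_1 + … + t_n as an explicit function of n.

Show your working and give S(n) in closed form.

S(n) = n**4 + 3*n**3 + 4*n**2 + 3*n + 1

Step 1: r(k) = (4*k**3 + 15*k**2 + 21*k + 11)/(4*k**3 + 3*k**2 + 3*k + 1).
Factor: A=1; B=1; C=k**3 + 3*k**2/4 + 3*k/4 + 1/4.
Set up (1)·f(k+1) − (1)·f(k) − (k**3 + 3*k**2/4 + 3*k/4 + 1/4) = 0.
Bound: deg f ≤ 4.
Coefficient equations give f(k) = k**2*(k**2 - k + 1)/4.
Certificate R = B(k−1)f/C = k**2*(k**2 - k + 1)/(4*k**3 + 3*k**2 + 3*k + 1) gives s_k = k**2*(k**2 - k + 1).
Verify: 4*k**3 + 3*k**2 + 3*k + 1 matches t_k.
Σ_(k=0)^n t_k = s_(n+1) − s_(0) = (n**4 + 3*n**3 + 4*n**2 + 3*n + 1) − (0), i.e. n**4 + 3*n**3 + 4*n**2 + 3*n + 1.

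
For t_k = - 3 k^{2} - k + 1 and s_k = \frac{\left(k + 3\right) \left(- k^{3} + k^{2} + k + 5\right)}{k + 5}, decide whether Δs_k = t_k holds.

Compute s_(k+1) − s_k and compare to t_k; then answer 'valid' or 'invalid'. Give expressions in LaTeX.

s_(k+1) = (k + 4)*(k - (k + 1)**3 + (k + 1)**2 + 6)/(k + 6)
s_(k+1) − s_k = 3*(-k**4 - 10*k**3 - 22*k**2 - 3*k + 10)/(k**2 + 11*k + 30)
(s_(k+1) − s_k) − t_k = 2*k*(2*k**2 + 17*k + 5)/(k**2 + 11*k + 30)

Invalid: residual \frac{2 k \left(2 k^{2} + 17 k + 5\right)}{k^{2} + 11 k + 30} ≠ 0.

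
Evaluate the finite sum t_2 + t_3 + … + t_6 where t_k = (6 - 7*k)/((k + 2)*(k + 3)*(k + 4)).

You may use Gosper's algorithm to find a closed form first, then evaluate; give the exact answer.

Σ = -14/45

Compute t_(k+1)/t_k: get (k + 2)*(7*k + 1)/((k + 5)*(7*k - 6)).
So A=k + 2 and B=k + 5, with C=k - 6/7.
Set up (k + 2)·f(k+1) − (k + 4)·f(k) − (k - 6/7) = 0.
deg f ≤ 2 (via 1,1,1).
Coefficient equations give f(k) = k*(2*k - 11)/21.
R(k) = B(k−1)·f(k)/C(k) = k*(k + 4)*(2*k - 11)/(3*(7*k - 6)); s_k = R·t_k = k*(11 - 2*k)/(3*(k + 2)*(k + 3)).
Verify: (6 - 7*k)/(k**3 + 9*k**2 + 26*k + 24) matches t_k.
Telescoping: Σ = s_(7) − s_(2) = -7/90 − (7/30) = -14/45.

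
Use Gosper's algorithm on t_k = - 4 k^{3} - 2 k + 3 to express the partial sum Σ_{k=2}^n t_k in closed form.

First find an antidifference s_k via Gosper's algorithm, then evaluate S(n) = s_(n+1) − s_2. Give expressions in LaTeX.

Ratio r(k) = (2*k + 4*(k + 1)**3 - 1)/(4*k**3 + 2*k - 3).
Factor: A=1; B=1; C=k**3 + k/2 - 3/4.
Set up (1)·f(k+1) − (1)·f(k) − (k**3 + k/2 - 3/4) = 0.
Degrees (0,0,3) ⇒ d ≤ 4.
Match coefficients ⇒ f(k) = k*(k - 2)*(k**2 + 2)/4.
So s_k = (B(k−1)f/C)·t_k = (k*(k - 2)*(k**2 + 2)/(4*k**3 + 2*k - 3))·t_k = k*(-k**3 + 2*k**2 - 2*k + 4).
Δs = -4*k**3 - 2*k + 3, as required.
Evaluate: s_(n+1) = -n**4 - 2*n**3 - 2*n**2 + 2*n + 3; subtract s_(2) = 0 ⇒ S(n) = -n**4 - 2*n**3 - 2*n**2 + 2*n + 3.

S(n) = - n^{4} - 2 n^{3} - 2 n^{2} + 2 n + 3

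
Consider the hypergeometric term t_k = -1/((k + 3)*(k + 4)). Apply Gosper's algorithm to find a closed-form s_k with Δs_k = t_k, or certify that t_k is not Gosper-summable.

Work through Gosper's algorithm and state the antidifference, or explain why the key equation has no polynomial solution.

The ratio is (k + 3)/(k + 5).
Gosper form: A/B · C(k+1)/C(k) with A=k + 3, B=k + 5, C=1.
f must satisfy (k + 3)·f(k+1) − (k + 4)·f(k) = 1.
From deg A=1, deg B=1, deg C=0: d=1.
A polynomial solution: f(k) = k/3.
So s_k = (B(k−1)f/C)·t_k = (k*(k + 4)/3)·t_k = -k/(3*k + 9).
Δs = -1/(k**2 + 7*k + 12), as required.

s_k = -k/(3*k + 9)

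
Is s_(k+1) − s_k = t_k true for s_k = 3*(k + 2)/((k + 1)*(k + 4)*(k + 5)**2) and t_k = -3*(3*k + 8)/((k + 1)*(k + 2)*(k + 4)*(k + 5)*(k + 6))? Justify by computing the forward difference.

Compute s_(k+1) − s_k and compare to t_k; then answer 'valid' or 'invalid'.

Invalid: residual 9*(4*k**2 + 31*k + 52)/(k**7 + 29*k**6 + 349*k**5 + 2243*k**4 + 8230*k**3 + 16988*k**2 + 17880*k + 7200) ≠ 0.

s_(k+1) = 3*(k + 3)/((k + 2)*(k + 5)*(k + 6)**2)
s_(k+1) − s_k = 3*((k + 1)*(k + 3)*(k + 4)*(k + 5) - (k + 2)**2*(k + 6)**2)/((k + 1)*(k + 2)*(k + 4)*(k + 5)**2*(k + 6)**2)
(s_(k+1) − s_k) − t_k = 9*(4*k**2 + 31*k + 52)/(k**7 + 29*k**6 + 349*k**5 + 2243*k**4 + 8230*k**3 + 16988*k**2 + 17880*k + 7200)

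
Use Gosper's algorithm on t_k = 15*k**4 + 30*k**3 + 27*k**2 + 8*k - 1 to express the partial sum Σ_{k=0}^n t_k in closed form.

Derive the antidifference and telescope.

S(n) = 3*n**5 + 15*n**4 + 29*n**3 + 25*n**2 + 7*n - 1

Step 1: r(k) = (15*k**4 + 90*k**3 + 207*k**2 + 212*k + 79)/(15*k**4 + 30*k**3 + 27*k**2 + 8*k - 1).
Take A(k)=1, B(k)=1, C(k)=k**4 + 2*k**3 + 9*k**2/5 + 8*k/15 - 1/15.
f must satisfy (1)·f(k+1) − (1)·f(k) = k**4 + 2*k**3 + 9*k**2/5 + 8*k/15 - 1/15.
Bound: deg f ≤ 5.
Solving with deg f ≤ 5: f(k) = k*(3*k**4 - k**2 - 2*k - 1)/15.
Get s_k = R·t_k = k*(3*k**4 - k**2 - 2*k - 1) with R(k) = B(k−1)f(k)/C(k) = k*(3*k**4 - k**2 - 2*k - 1)/(15*k**4 + 30*k**3 + 27*k**2 + 8*k - 1).
Check: Δs_k = 15*k**4 + 30*k**3 + 27*k**2 + 8*k - 1. ✓
Evaluate: s_(n+1) = 3*n**5 + 15*n**4 + 29*n**3 + 25*n**2 + 7*n - 1; subtract s_(0) = 0 ⇒ S(n) = 3*n**5 + 15*n**4 + 29*n**3 + 25*n**2 + 7*n - 1.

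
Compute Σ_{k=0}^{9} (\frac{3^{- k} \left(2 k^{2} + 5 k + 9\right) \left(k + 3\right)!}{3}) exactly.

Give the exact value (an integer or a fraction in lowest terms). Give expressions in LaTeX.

t_(k+1)/t_k = (k + 4)*(5*k + 2*(k + 1)**2 + 14)/(3*(2*k**2 + 5*k + 9)).
Normal form (A,B,C) = (k/3 + 4/3, 1, k**2 + 5*k/2 + 9/2).
Key eq: (k/3 + 4/3)·f(k+1) = (1)·f(k) + (k**2 + 5*k/2 + 9/2).
Bound: deg f ≤ 1.
Solving with deg f ≤ 1: f(k) = 3*(2*k + 1)/2.
Get s_k = R·t_k = (2*k + 1)*factorial(k + 3)/3**k with R(k) = B(k−1)f(k)/C(k) = 3*(2*k + 1)/(2*k**2 + 5*k + 9).
Δs = (2*k**2 + 5*k + 9)*factorial(k + 3)/(3*3**k), as required.
Sum = s_(10) − s_(0); s_(10) = 179379200/81, s_(0) = 6 ⇒ 179378714/81.

Σ = 179378714/81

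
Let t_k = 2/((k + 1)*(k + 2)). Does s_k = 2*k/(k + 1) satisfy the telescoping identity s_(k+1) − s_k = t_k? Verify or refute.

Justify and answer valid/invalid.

s_(k+1) = 2*(k + 1)/(k + 2)
s_(k+1) − s_k = 2/(k**2 + 3*k + 2)
(s_(k+1) − s_k) − t_k = 0

Valid — Δs_k = t_k.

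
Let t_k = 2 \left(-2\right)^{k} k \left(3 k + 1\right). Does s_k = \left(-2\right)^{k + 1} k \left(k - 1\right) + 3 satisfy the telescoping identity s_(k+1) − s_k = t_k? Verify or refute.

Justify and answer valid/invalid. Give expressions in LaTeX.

valid (s_(k+1) − s_k reduces to t_k)

s_(k+1) = (-2)**(k + 2)*k*(k + 1) + 3
s_(k+1) − s_k = 2*(-2)**k*k*(3*k + 1)
(s_(k+1) − s_k) − t_k = 0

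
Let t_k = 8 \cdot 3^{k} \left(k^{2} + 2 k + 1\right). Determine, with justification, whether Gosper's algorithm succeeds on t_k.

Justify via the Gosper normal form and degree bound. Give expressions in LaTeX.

Compute t_(k+1)/t_k: get 3*(k**2 + 4*k + 4)/(k**2 + 2*k + 1).
A = 3, B = 1, C = k**2 + 2*k + 1.
Solve (3)·f(k+1) − (1)·f(k) = k**2 + 2*k + 1.
d = 2 from the (0,0,2) case.
Solving with deg f ≤ 2: f(k) = (k**2 - k + 1)/2.
Certificate R = B(k−1)f/C = (k**2 - k + 1)/(2*(k + 1)**2) gives s_k = 4*3**k*(k**2 - k + 1).
s_(k+1) − s_k = 8*3**k*(k**2 + 2*k + 1) = t_k.

Yes. s_k = 4 \cdot 3^{k} \left(k^{2} - k + 1\right).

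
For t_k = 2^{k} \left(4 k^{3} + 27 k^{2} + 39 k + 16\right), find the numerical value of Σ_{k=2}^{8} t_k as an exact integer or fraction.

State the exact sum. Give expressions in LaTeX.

Σ = 1629000

t_(k+1)/t_k = 2*(4*k**3 + 39*k**2 + 105*k + 86)/(4*k**3 + 27*k**2 + 39*k + 16).
Gosper form: A/B · C(k+1)/C(k) with A=2, B=1, C=k**3 + 27*k**2/4 + 39*k/4 + 4.
Need (2)·f(k+1) − (1)·f(k) = k**3 + 27*k**2/4 + 39*k/4 + 4.
From deg A=0, deg B=0, deg C=3: d=3.
Solve for f: f(k) = (4*k**3 + 3*k**2 + 3*k - 4)/4 (degree 3 ≤ 3).
Certificate R = B(k−1)f/C = (4*k**3 + 3*k**2 + 3*k - 4)/((k + 1)*(4*k**2 + 23*k + 16)) gives s_k = 2**k*(4*k**3 + 3*k**2 + 3*k - 4).
s_(k+1) − s_k = 2**k*(4*k**3 + 27*k**2 + 39*k + 16) = t_k.
Evaluate s at k=9 and k=2: 1629184 and 184; difference 1629000.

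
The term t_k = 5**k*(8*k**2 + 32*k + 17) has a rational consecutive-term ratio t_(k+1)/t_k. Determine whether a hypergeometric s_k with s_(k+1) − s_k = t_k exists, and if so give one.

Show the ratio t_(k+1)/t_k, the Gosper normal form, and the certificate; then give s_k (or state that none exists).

s_k = 5**k*(2*k**2 + 3*k - 2)

Step 1: r(k) = 5*(8*k**2 + 48*k + 57)/(8*k**2 + 32*k + 17).
Take A(k)=5, B(k)=1, C(k)=k**2 + 4*k + 17/8.
Solve (5)·f(k+1) − (1)·f(k) = k**2 + 4*k + 17/8.
From deg A=0, deg B=0, deg C=2: d=2.
A polynomial solution: f(k) = (k + 2)*(2*k - 1)/8.
Certificate R = B(k−1)f/C = (k + 2)*(2*k - 1)/(8*k**2 + 32*k + 17) gives s_k = 5**k*(2*k**2 + 3*k - 2).
Check: Δs_k = 5**k*(8*k**2 + 32*k + 17). ✓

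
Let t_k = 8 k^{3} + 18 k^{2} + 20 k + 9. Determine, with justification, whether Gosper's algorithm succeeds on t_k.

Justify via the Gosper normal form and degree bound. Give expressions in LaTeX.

Compute t_(k+1)/t_k: get (8*k**3 + 42*k**2 + 80*k + 55)/(8*k**3 + 18*k**2 + 20*k + 9).
So A=1 and B=1, with C=k**3 + 9*k**2/4 + 5*k/2 + 9/8.
Solve (1)·f(k+1) − (1)·f(k) = k**3 + 9*k**2/4 + 5*k/2 + 9/8.
d = 4 from the (0,0,3) case.
Solve for f: f(k) = k*(2*k**3 + 2*k**2 + 3*k + 2)/8 (degree 4 ≤ 4).
Certificate R = B(k−1)f/C = k*(2*k**3 + 2*k**2 + 3*k + 2)/(8*k**3 + 18*k**2 + 20*k + 9) gives s_k = k*(2*k**3 + 2*k**2 + 3*k + 2).
s_(k+1) − s_k = 8*k**3 + 18*k**2 + 20*k + 9 = t_k.

Yes. s_k = k \left(2 k^{3} + 2 k^{2} + 3 k + 2\right).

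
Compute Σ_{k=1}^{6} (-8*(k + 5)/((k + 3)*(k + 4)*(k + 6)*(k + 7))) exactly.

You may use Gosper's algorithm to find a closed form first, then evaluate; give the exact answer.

Σ = -51/455

Compute t_(k+1)/t_k: get (k + 3)*(k + 6)**2/((k + 5)**2*(k + 8)).
A = k + 3, B = k + 8, C = k**2 + 10*k + 25.
Key eq: (k + 3)·f(k+1) = (k + 7)·f(k) + (k**2 + 10*k + 25).
From deg A=1, deg B=1, deg C=2: d=4.
Solving with deg f ≤ 4: f(k) = k*(k + 4)*(k + 5)*(k + 9)/36.
R(k) = B(k−1)·f(k)/C(k) = k*(k + 4)*(k + 7)*(k + 9)/(36*(k + 5)); s_k = R·t_k = 2*k*(-k - 9)/(9*(k**2 + 9*k + 18)).
Verify: 8*(-k - 5)/(k**4 + 20*k**3 + 145*k**2 + 450*k + 504) matches t_k.
Σ_(k=1)^(6) t_k = s_(7) − s_(1) = -112/585 − (-5/63) = -51/455.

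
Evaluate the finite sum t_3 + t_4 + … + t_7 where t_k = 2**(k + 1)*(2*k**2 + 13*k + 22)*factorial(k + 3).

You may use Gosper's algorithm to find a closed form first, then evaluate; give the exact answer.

t_(k+1)/t_k = 2*(2*k**3 + 25*k**2 + 105*k + 148)/(2*k**2 + 13*k + 22).
Gosper form: A/B · C(k+1)/C(k) with A=2*k + 8, B=1, C=k**2 + 13*k/2 + 11.
Key eq: (2*k + 8)·f(k+1) = (1)·f(k) + (k**2 + 13*k/2 + 11).
Degrees (1,0,2) ⇒ d ≤ 1.
Coefficient equations give f(k) = (k + 2)/2.
R(k) = B(k−1)·f(k)/C(k) = (k + 2)/(2*k**2 + 13*k + 22); s_k = R·t_k = 2**(k + 1)*(k + 2)*factorial(k + 3).
Δs = 2**(k + 1)*(2*k**2 + 13*k + 22)*factorial(k + 3), as required.
Telescoping: Σ = s_(8) − s_(3) = 204374016000 − (57600) = 204373958400.

Σ = 204373958400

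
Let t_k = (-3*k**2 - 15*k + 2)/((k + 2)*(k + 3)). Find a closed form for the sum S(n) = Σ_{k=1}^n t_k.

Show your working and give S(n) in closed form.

r(k) = (k + 2)*(15*k + 3*(k + 1)**2 + 13)/((k + 4)*(3*k**2 + 15*k - 2)) after simplifying.
Factor: A=k + 2; B=k + 4; C=k**2 + 5*k - 2/3.
Key eq: (k + 2)·f(k+1) = (k + 3)·f(k) + (k**2 + 5*k - 2/3).
deg f ≤ 2 (via 1,1,2).
Match coefficients ⇒ f(k) = k*(3*k - 4)/3.
Certificate R = B(k−1)f/C = k*(k + 3)*(3*k - 4)/(3*k**2 + 15*k - 2) gives s_k = k*(4 - 3*k)/(k + 2).
Verify: (-3*k**2 - 15*k + 2)/(k**2 + 5*k + 6) matches t_k.
Telescope: S(n) = s_(n+1) − s_(1) = (-3*n**2 - 2*n + 1)/(n + 3) − (1/3) = n*(-9*n - 7)/(3*(n + 3)).

S(n) = n*(-9*n - 7)/(3*(n + 3))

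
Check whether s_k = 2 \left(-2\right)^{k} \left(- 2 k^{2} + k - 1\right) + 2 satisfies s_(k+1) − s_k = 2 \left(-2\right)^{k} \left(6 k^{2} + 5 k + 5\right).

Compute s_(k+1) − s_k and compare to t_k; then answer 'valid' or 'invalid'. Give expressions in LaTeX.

s_(k+1) = 2*(-2)**(k + 1)*(k - 2*(k + 1)**2) + 2
s_(k+1) − s_k = 2*(-2)**k*(6*k**2 + 5*k + 5)
(s_(k+1) − s_k) − t_k = 0

Valid: the claim telescopes to t_k.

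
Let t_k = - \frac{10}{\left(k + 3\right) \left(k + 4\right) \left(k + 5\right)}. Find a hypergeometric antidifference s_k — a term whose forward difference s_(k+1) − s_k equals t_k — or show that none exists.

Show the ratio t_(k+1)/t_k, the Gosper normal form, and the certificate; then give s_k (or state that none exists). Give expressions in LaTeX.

Step 1: r(k) = (k + 3)/(k + 6).
Factor: A=k + 3; B=k + 6; C=1.
Set up (k + 3)·f(k+1) − (k + 5)·f(k) − (1) = 0.
Degrees (1,1,0) ⇒ d ≤ 2.
Solving with deg f ≤ 2: f(k) = k*(k + 7)/24.
Certificate R = B(k−1)f/C = k*(k + 5)*(k + 7)/24 gives s_k = 5*k*(-k - 7)/(12*(k + 3)*(k + 4)).
Δs = -10/(k**3 + 12*k**2 + 47*k + 60), as required.

s_k = \frac{5 k \left(- k - 7\right)}{12 \left(k + 3\right) \left(k + 4\right)}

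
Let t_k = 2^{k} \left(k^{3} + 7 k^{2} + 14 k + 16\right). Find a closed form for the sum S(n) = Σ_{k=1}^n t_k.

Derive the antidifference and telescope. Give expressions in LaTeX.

S(n) = 2 \cdot 2^{n} n^{3} + 8 \cdot 2^{n} n^{2} + 18 \cdot 2^{n} n + 20 \cdot 2^{n} - 20

The ratio is 2*(k**3 + 10*k**2 + 31*k + 38)/(k**3 + 7*k**2 + 14*k + 16).
Take A(k)=2, B(k)=1, C(k)=k**3 + 7*k**2 + 14*k + 16.
Need (2)·f(k+1) − (1)·f(k) = k**3 + 7*k**2 + 14*k + 16.
d = 3 from the (0,0,3) case.
A polynomial solution: f(k) = (k + 1)*(k**2 + 4).
R(k) = B(k−1)·f(k)/C(k) = (k + 1)*(k**2 + 4)/(k**3 + 7*k**2 + 14*k + 16); s_k = R·t_k = 2**k*(k**3 + k**2 + 4*k + 4).
Verify: 2**k*(k**3 + 7*k**2 + 14*k + 16) matches t_k.
Telescope: S(n) = s_(n+1) − s_(1) = 2**(n + 1)*(n**3 + 4*n**2 + 9*n + 10) − (20) = 2*2**n*n**3 + 8*2**n*n**2 + 18*2**n*n + 20*2**n - 20.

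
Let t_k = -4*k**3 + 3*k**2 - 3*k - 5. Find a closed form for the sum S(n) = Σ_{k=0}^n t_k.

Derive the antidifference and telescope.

S(n) = -n**4 - n**3 - n**2 - 6*n - 5

The ratio is (4*k**3 + 9*k**2 + 9*k + 9)/(4*k**3 - 3*k**2 + 3*k + 5).
So A=1 and B=1, with C=k**3 - 3*k**2/4 + 3*k/4 + 5/4.
f must satisfy (1)·f(k+1) − (1)·f(k) = k**3 - 3*k**2/4 + 3*k/4 + 5/4.
d = 4 from the (0,0,3) case.
Match coefficients ⇒ f(k) = k*(k**3 - 3*k**2 + 4*k + 3)/4.
R(k) = B(k−1)·f(k)/C(k) = k*(k**3 - 3*k**2 + 4*k + 3)/(4*k**3 - 3*k**2 + 3*k + 5); s_k = R·t_k = k*(-k**3 + 3*k**2 - 4*k - 3).
Verify: -4*k**3 + 3*k**2 - 3*k - 5 matches t_k.
Evaluate: s_(n+1) = -n**4 - n**3 - n**2 - 6*n - 5; subtract s_(0) = 0 ⇒ S(n) = -n**4 - n**3 - n**2 - 6*n - 5.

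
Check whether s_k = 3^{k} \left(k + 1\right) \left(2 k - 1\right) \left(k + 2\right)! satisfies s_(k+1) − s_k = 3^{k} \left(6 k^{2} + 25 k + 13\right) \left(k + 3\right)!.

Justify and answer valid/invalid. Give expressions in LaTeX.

Invalid: residual - 2 \cdot 3^{k} \left(2 k + 5\right) \left(3 k + 2\right) \left(k + 2\right)! ≠ 0.

s_(k+1) = 3**(k + 1)*(k + 2)*(2*k + 1)*factorial(k + 3)
s_(k+1) − s_k = 3**k*(6*k**3 + 31*k**2 + 50*k + 19)*factorial(k + 2)
(s_(k+1) − s_k) − t_k = -2*3**k*(2*k + 5)*(3*k + 2)*factorial(k + 2)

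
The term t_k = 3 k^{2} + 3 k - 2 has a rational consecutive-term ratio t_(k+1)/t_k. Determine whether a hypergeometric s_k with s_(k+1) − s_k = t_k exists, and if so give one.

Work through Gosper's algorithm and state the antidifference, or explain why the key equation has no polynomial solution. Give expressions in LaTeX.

t_(k+1)/t_k = (3*k**2 + 9*k + 4)/(3*k**2 + 3*k - 2).
So A=1 and B=1, with C=k**2 + k - 2/3.
Solve (1)·f(k+1) − (1)·f(k) = k**2 + k - 2/3.
Degrees (0,0,2) ⇒ d ≤ 3.
Solve for f: f(k) = k*(k**2 - 3)/3 (degree 3 ≤ 3).
Get s_k = R·t_k = k*(k**2 - 3) with R(k) = B(k−1)f(k)/C(k) = k*(k**2 - 3)/(3*k**2 + 3*k - 2).
s_(k+1) − s_k = 3*k**2 + 3*k - 2 = t_k.

s_k = k \left(k^{2} - 3\right)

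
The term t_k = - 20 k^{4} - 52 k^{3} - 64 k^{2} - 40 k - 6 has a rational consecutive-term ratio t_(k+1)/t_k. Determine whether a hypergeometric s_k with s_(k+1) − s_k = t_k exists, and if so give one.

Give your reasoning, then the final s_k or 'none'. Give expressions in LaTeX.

r(k) = (10*k**4 + 66*k**3 + 170*k**2 + 202*k + 91)/(10*k**4 + 26*k**3 + 32*k**2 + 20*k + 3) after simplifying.
Factor: A=1; B=1; C=k**4 + 13*k**3/5 + 16*k**2/5 + 2*k + 3/10.
Set up (1)·f(k+1) − (1)·f(k) − (k**4 + 13*k**3/5 + 16*k**2/5 + 2*k + 3/10) = 0.
From deg A=0, deg B=0, deg C=4: d=5.
Solve for f: f(k) = k*(4*k**4 + 3*k**3 + 2*k**2 + k - 4)/20 (degree 5 ≤ 5).
So s_k = (B(k−1)f/C)·t_k = (k*(4*k**4 + 3*k**3 + 2*k**2 + k - 4)/(2*(10*k**4 + 26*k**3 + 32*k**2 + 20*k + 3)))·t_k = k*(-4*k**4 - 3*k**3 - 2*k**2 - k + 4).
Verify: -20*k**4 - 52*k**3 - 64*k**2 - 40*k - 6 matches t_k.

s_k = k \left(- 4 k^{4} - 3 k^{3} - 2 k^{2} - k + 4\right)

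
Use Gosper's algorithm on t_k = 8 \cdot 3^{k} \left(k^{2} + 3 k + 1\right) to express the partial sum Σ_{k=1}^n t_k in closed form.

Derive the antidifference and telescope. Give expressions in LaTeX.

S(n) = 12 \cdot 3^{n} n^{2} + 24 \cdot 3^{n} n + 6 \cdot 3^{n} - 6

Step 1: r(k) = 3*(k**2 + 5*k + 5)/(k**2 + 3*k + 1).
Factor: A=3; B=1; C=k**2 + 3*k + 1.
Set up (3)·f(k+1) − (1)·f(k) − (k**2 + 3*k + 1) = 0.
Bound: deg f ≤ 2.
Solve for f: f(k) = (2*k**2 - 1)/4 (degree 2 ≤ 2).
So s_k = (B(k−1)f/C)·t_k = ((2*k**2 - 1)/(4*(k**2 + 3*k + 1)))·t_k = 3**k*(4*k**2 - 2).
s_(k+1) − s_k = 8*3**k*(k**2 + 3*k + 1) = t_k.
s_(n+1) = 3**(n + 1)*(4*n**2 + 8*n + 2) and s_(1) = 6, so S(n) = 12*3**n*n**2 + 24*3**n*n + 6*3**n - 6.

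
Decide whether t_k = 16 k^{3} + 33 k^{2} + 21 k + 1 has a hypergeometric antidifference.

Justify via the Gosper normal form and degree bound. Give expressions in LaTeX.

Step 1: r(k) = (16*k**3 + 81*k**2 + 135*k + 71)/(16*k**3 + 33*k**2 + 21*k + 1).
Factor: A=1; B=1; C=k**3 + 33*k**2/16 + 21*k/16 + 1/16.
f must satisfy (1)·f(k+1) − (1)·f(k) = k**3 + 33*k**2/16 + 21*k/16 + 1/16.
deg f ≤ 4 (via 0,0,3).
A polynomial solution: f(k) = k*(4*k**3 + 3*k**2 - 2*k - 4)/16.
Then R = B(k−1)f/C = k*(4*k**3 + 3*k**2 - 2*k - 4)/(16*k**3 + 33*k**2 + 21*k + 1), so s_k = R(k)·t_k = k*(4*k**3 + 3*k**2 - 2*k - 4).
Δs = 16*k**3 + 33*k**2 + 21*k + 1, as required.

Yes. s_k = k \left(4 k^{3} + 3 k^{2} - 2 k - 4\right).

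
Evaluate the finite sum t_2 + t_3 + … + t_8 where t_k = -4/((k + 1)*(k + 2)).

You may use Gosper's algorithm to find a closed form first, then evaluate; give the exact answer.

Step 1: r(k) = (k + 1)/(k + 3).
A = k + 1, B = k + 3, C = 1.
Need (k + 1)·f(k+1) − (k + 2)·f(k) = 1.
d = 1 from the (1,1,0) case.
Solving with deg f ≤ 1: f(k) = k.
Get s_k = R·t_k = -4*k/(k + 1) with R(k) = B(k−1)f(k)/C(k) = k*(k + 2).
Δs = -4/(k**2 + 3*k + 2), as required.
Telescoping: Σ = s_(9) − s_(2) = -18/5 − (-8/3) = -14/15.

Σ = -14/15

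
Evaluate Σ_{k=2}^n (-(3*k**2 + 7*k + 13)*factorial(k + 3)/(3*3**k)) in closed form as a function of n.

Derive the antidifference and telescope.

Ratio r(k) = (k + 4)*(7*k + 3*(k + 1)**2 + 20)/(3*(3*k**2 + 7*k + 13)).
Take A(k)=k/3 + 4/3, B(k)=1, C(k)=k**2 + 7*k/3 + 13/3.
Key eq: (k/3 + 4/3)·f(k+1) = (1)·f(k) + (k**2 + 7*k/3 + 13/3).
d = 1 from the (1,0,2) case.
Coefficient equations give f(k) = 3*k + 1.
Get s_k = R·t_k = -(3*k + 1)*factorial(k + 3)/3**k with R(k) = B(k−1)f(k)/C(k) = 3*(3*k + 1)/(3*k**2 + 7*k + 13).
Δs = -(3*k**2 + 7*k + 13)*factorial(k + 3)/(3*3**k), as required.
s_(n+1) = -3**(-n - 1)*(3*n + 4)*factorial(n + 4) and s_(2) = -280/3, so S(n) = 280/3 - n*factorial(n + 4)/3**n - 4*factorial(n + 4)/(3*3**n).

S(n) = 280/3 - n*factorial(n + 4)/3**n - 4*factorial(n + 4)/(3*3**n)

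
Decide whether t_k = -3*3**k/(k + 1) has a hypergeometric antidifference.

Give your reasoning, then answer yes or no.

Step 1: r(k) = 3*(k + 1)/(k + 2).
Normal form (A,B,C) = (3*k + 3, k + 2, 1).
Need (3*k + 3)·f(k+1) − (k + 1)·f(k) = 1.
deg f ≤ -1 (via 1,1,0).
Negative degree bound (-1): no f exists, t_k not Gosper-summable.

No — t_k has no hypergeometric antidifference.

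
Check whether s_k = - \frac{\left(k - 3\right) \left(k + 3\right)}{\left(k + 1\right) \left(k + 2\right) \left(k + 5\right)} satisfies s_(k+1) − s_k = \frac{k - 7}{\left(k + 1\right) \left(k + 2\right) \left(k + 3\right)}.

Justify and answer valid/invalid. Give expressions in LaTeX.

s_(k+1) = -(k - 2)*(k + 4)/((k + 2)*(k + 3)*(k + 6))
s_(k+1) − s_k = (k**3 - 43*k - 122)/(k**5 + 17*k**4 + 107*k**3 + 307*k**2 + 396*k + 180)
(s_(k+1) − s_k) − t_k = 4*(-k**2 + k + 22)/(k**5 + 17*k**4 + 107*k**3 + 307*k**2 + 396*k + 180)

Invalid: residual \frac{4 \left(- k^{2} + k + 22\right)}{k^{5} + 17 k^{4} + 107 k^{3} + 307 k^{2} + 396 k + 180} ≠ 0.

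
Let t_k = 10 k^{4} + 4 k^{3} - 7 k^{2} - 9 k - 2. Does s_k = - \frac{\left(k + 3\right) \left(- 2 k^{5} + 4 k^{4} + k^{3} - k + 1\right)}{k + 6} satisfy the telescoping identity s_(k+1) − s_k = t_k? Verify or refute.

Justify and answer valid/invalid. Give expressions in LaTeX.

Invalid: residual \frac{3 \left(- 8 k^{5} - 68 k^{4} - 18 k^{3} + 51 k^{2} + 57 k + 11\right)}{k^{2} + 13 k + 42} ≠ 0.

s_(k+1) = (k + 4)*(k + 2*(k + 1)**5 - 4*(k + 1)**4 - (k + 1)**3)/(k + 7)
s_(k+1) − s_k = (10*k**6 + 110*k**5 + 261*k**4 + 14*k**3 - 260*k**2 - 233*k - 51)/(k**2 + 13*k + 42)
(s_(k+1) − s_k) − t_k = 3*(-8*k**5 - 68*k**4 - 18*k**3 + 51*k**2 + 57*k + 11)/(k**2 + 13*k + 42)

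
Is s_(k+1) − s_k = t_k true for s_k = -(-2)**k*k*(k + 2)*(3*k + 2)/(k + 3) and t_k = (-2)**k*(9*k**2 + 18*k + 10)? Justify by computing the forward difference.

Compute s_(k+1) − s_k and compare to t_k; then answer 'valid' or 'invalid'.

s_(k+1) = 2*(-2)**k*(k + 1)*(k + 3)*(3*k + 5)/(k + 4)
s_(k+1) − s_k = (-2)**k*(9*k**4 + 72*k**3 + 196*k**2 + 220*k + 90)/(k**2 + 7*k + 12)
(s_(k+1) − s_k) − t_k = (-2)**k*(-9*k**3 - 48*k**2 - 66*k - 30)/(k**2 + 7*k + 12)

Invalid: residual (-2)**k*(-9*k**3 - 48*k**2 - 66*k - 30)/(k**2 + 7*k + 12) ≠ 0.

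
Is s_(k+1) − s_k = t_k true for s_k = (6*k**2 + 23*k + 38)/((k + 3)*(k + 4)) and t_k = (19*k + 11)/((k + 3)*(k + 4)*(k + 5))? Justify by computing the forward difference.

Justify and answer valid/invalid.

s_(k+1) = (23*k + 6*(k + 1)**2 + 61)/((k + 4)*(k + 5))
s_(k+1) − s_k = (19*k + 11)/(k**3 + 12*k**2 + 47*k + 60)
(s_(k+1) − s_k) − t_k = 0

Valid — Δs_k = t_k.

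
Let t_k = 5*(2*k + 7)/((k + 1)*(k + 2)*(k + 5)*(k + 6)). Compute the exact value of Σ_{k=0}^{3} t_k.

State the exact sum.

t_(k+1)/t_k = (k + 1)*(k + 5)*(2*k + 9)/((k + 3)*(k + 7)*(2*k + 7)).
Gosper form: A/B · C(k+1)/C(k) with A=k + 1, B=k + 7, C=k**3 + 21*k**2/2 + 73*k/2 + 42.
Solve (k + 1)·f(k+1) − (k + 6)·f(k) = k**3 + 21*k**2/2 + 73*k/2 + 42.
Bound: deg f ≤ 5.
Match coefficients ⇒ f(k) = k*(k + 2)*(k + 3)*(k + 4)*(k + 6)/10.
Get s_k = R·t_k = k*(k + 6)/(k**2 + 6*k + 5) with R(k) = B(k−1)f(k)/C(k) = k*(k + 2)*(k + 6)**2/(5*(2*k + 7)).
Check: Δs_k = 5*(2*k + 7)/(k**4 + 14*k**3 + 65*k**2 + 112*k + 60). ✓
Σ_(k=0)^(3) t_k = s_(4) − s_(0) = 8/9 − (0) = 8/9.

Σ = 8/9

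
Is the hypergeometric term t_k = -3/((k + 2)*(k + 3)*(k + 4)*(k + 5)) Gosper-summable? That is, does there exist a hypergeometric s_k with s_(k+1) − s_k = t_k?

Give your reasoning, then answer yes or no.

Ratio r(k) = (k + 2)/(k + 6).
Gosper form: A/B · C(k+1)/C(k) with A=k + 2, B=k + 6, C=1.
Solve (k + 2)·f(k+1) − (k + 5)·f(k) = 1.
From deg A=1, deg B=1, deg C=0: d=3.
Solving with deg f ≤ 3: f(k) = k*(k**2 + 9*k + 26)/72.
So s_k = (B(k−1)f/C)·t_k = (k*(k + 5)*(k**2 + 9*k + 26)/72)·t_k = k*(-k**2 - 9*k - 26)/(24*(k + 2)*(k + 3)*(k + 4)).
Verify: -3/(k**4 + 14*k**3 + 71*k**2 + 154*k + 120) matches t_k.

Yes. s_k = k*(-k**2 - 9*k - 26)/(24*(k + 2)*(k + 3)*(k + 4)).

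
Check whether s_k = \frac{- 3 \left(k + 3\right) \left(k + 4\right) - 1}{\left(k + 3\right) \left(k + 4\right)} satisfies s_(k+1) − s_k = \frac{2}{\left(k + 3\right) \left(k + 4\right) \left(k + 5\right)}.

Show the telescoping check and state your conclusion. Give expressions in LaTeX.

valid (s_(k+1) − s_k reduces to t_k)

s_(k+1) = (-3*(k + 4)*(k + 5) - 1)/((k + 4)*(k + 5))
s_(k+1) − s_k = 2/(k**3 + 12*k**2 + 47*k + 60)
(s_(k+1) − s_k) − t_k = 0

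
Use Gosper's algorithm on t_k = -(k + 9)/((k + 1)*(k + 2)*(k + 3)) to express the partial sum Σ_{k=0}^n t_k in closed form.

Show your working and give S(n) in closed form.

Compute t_(k+1)/t_k: get (k + 1)*(k + 10)/((k + 4)*(k + 9)).
Take A(k)=k + 1, B(k)=k + 4, C(k)=k + 9.
f must satisfy (k + 1)·f(k+1) − (k + 3)·f(k) = k + 9.
From deg A=1, deg B=1, deg C=1: d=2.
Match coefficients ⇒ f(k) = k*(5*k + 13)/2.
Certificate R = B(k−1)f/C = k*(k + 3)*(5*k + 13)/(2*(k + 9)) gives s_k = k*(-5*k - 13)/(2*(k + 1)*(k + 2)).
s_(k+1) − s_k = (-k - 9)/(k**3 + 6*k**2 + 11*k + 6) = t_k.
Telescope: S(n) = s_(n+1) − s_(0) = (-5*n**2 - 23*n - 18)/(2*(n**2 + 5*n + 6)) − (0) = (-5*n**2 - 23*n - 18)/(2*(n**2 + 5*n + 6)).

S(n) = (-5*n**2 - 23*n - 18)/(2*(n**2 + 5*n + 6))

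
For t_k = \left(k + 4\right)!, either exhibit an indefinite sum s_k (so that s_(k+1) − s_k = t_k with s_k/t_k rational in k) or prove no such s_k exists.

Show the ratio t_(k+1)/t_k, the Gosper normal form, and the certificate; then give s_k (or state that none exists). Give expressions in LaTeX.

The ratio is k + 5.
So A=k + 5 and B=1, with C=1.
Need (k + 5)·f(k+1) − (1)·f(k) = 1.
d = -1 from the (1,0,0) case.
Negative degree bound (-1): no f exists, t_k not Gosper-summable.

no hypergeometric antidifference exists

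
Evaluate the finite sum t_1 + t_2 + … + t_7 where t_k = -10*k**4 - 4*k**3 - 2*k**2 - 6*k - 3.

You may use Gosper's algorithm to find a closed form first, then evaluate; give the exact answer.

Σ = -50365

t_(k+1)/t_k = (10*k**4 + 44*k**3 + 74*k**2 + 62*k + 25)/(10*k**4 + 4*k**3 + 2*k**2 + 6*k + 3).
Take A(k)=1, B(k)=1, C(k)=k**4 + 2*k**3/5 + k**2/5 + 3*k/5 + 3/10.
Solve (1)·f(k+1) − (1)·f(k) = k**4 + 2*k**3/5 + k**2/5 + 3*k/5 + 3/10.
Bound: deg f ≤ 5.
Match coefficients ⇒ f(k) = k**2*(2*k**3 - 4*k**2 + 2*k + 3)/10.
Then R = B(k−1)f/C = k**2*(2*k**3 - 4*k**2 + 2*k + 3)/(10*k**4 + 4*k**3 + 2*k**2 + 6*k + 3), so s_k = R(k)·t_k = k**2*(-2*k**3 + 4*k**2 - 2*k - 3).
Verify: -10*k**4 - 4*k**3 - 2*k**2 - 6*k - 3 matches t_k.
Σ_(k=1)^(7) t_k = s_(8) − s_(1) = -50368 − (-3) = -50365.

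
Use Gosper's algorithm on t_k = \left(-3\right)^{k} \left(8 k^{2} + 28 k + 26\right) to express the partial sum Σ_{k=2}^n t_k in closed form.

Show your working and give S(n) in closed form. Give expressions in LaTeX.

Ratio r(k) = 3*(-4*k**2 - 22*k - 31)/(4*k**2 + 14*k + 13).
Normal form (A,B,C) = (-3, 1, k**2 + 7*k/2 + 13/4).
Set up (-3)·f(k+1) − (1)·f(k) − (k**2 + 7*k/2 + 13/4) = 0.
Bound: deg f ≤ 2.
Coefficient equations give f(k) = -(k + 1)**2/4.
R(k) = B(k−1)·f(k)/C(k) = -(k + 1)**2/(4*k**2 + 14*k + 13); s_k = R·t_k = -2*(-3)**k*(k**2 + 2*k + 1).
Verify: (-3)**k*(8*k**2 + 28*k + 26) matches t_k.
Telescope: S(n) = s_(n+1) − s_(2) = 6*(-3)**n*(n**2 + 4*n + 4) − (-162) = 6*(-3)**n*n**2 + 24*(-3)**n*n + 24*(-3)**n + 162.

S(n) = 6 \left(-3\right)^{n} n^{2} + 24 \left(-3\right)^{n} n + 24 \left(-3\right)^{n} + 162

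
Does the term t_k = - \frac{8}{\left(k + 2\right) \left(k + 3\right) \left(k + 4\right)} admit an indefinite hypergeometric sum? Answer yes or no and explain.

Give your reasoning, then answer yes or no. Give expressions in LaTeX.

The ratio is (k + 2)/(k + 5).
Take A(k)=k + 2, B(k)=k + 5, C(k)=1.
Need (k + 2)·f(k+1) − (k + 4)·f(k) = 1.
d = 2 from the (1,1,0) case.
Solve for f: f(k) = k*(k + 5)/12 (degree 2 ≤ 2).
Get s_k = R·t_k = 2*k*(-k - 5)/(3*(k + 2)*(k + 3)) with R(k) = B(k−1)f(k)/C(k) = k*(k + 4)*(k + 5)/12.
Check: Δs_k = -8/(k**3 + 9*k**2 + 26*k + 24). ✓

Yes. s_k = \frac{2 k \left(- k - 5\right)}{3 \left(k + 2\right) \left(k + 3\right)}.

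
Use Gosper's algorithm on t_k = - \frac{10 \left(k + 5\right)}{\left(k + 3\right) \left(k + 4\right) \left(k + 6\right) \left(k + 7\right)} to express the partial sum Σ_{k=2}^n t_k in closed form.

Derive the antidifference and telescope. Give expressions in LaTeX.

S(n) = \frac{- n^{2} - 11 n + 12}{8 \left(n^{2} + 11 n + 28\right)}

Compute t_(k+1)/t_k: get (k + 3)*(k + 6)**2/((k + 5)**2*(k + 8)).
Take A(k)=k + 3, B(k)=k + 8, C(k)=k**2 + 10*k + 25.
f must satisfy (k + 3)·f(k+1) − (k + 7)·f(k) = k**2 + 10*k + 25.
Bound: deg f ≤ 4.
Match coefficients ⇒ f(k) = k*(k + 4)*(k + 5)*(k + 9)/36.
Then R = B(k−1)f/C = k*(k + 4)*(k + 7)*(k + 9)/(36*(k + 5)), so s_k = R(k)·t_k = 5*k*(-k - 9)/(18*(k**2 + 9*k + 18)).
s_(k+1) − s_k = 10*(-k - 5)/(k**4 + 20*k**3 + 145*k**2 + 450*k + 504) = t_k.
Telescope: S(n) = s_(n+1) − s_(2) = 5*(-n**2 - 11*n - 10)/(18*(n**2 + 11*n + 28)) − (-11/72) = (-n**2 - 11*n + 12)/(8*(n**2 + 11*n + 28)).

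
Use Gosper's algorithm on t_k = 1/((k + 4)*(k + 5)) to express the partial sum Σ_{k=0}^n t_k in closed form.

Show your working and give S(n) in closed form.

Step 1: r(k) = (k + 4)/(k + 6).
Gosper form: A/B · C(k+1)/C(k) with A=k + 4, B=k + 6, C=1.
Need (k + 4)·f(k+1) − (k + 5)·f(k) = 1.
Degrees (1,1,0) ⇒ d ≤ 1.
Match coefficients ⇒ f(k) = k/4.
So s_k = (B(k−1)f/C)·t_k = (k*(k + 5)/4)·t_k = k/(4*(k + 4)).
s_(k+1) − s_k = 1/(k**2 + 9*k + 20) = t_k.
Σ_(k=0)^n t_k = s_(n+1) − s_(0) = ((n + 1)/(4*(n + 5))) − (0), i.e. (n + 1)/(4*(n + 5)).

S(n) = (n + 1)/(4*(n + 5))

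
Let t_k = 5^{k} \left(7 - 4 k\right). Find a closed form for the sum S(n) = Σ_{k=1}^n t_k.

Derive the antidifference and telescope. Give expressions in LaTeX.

S(n) = - 5 \cdot 5^{n} n + 10 \cdot 5^{n} - 10

Ratio r(k) = 5*(4*k - 3)/(4*k - 7).
Take A(k)=5, B(k)=1, C(k)=k - 7/4.
f must satisfy (5)·f(k+1) − (1)·f(k) = k - 7/4.
Bound: deg f ≤ 1.
A polynomial solution: f(k) = (k - 3)/4.
Get s_k = R·t_k = 5**k*(3 - k) with R(k) = B(k−1)f(k)/C(k) = (k - 3)/(4*k - 7).
Check: Δs_k = 5**k*(7 - 4*k). ✓
Evaluate: s_(n+1) = 5**(n + 1)*(2 - n); subtract s_(1) = 10 ⇒ S(n) = -5*5**n*n + 10*5**n - 10.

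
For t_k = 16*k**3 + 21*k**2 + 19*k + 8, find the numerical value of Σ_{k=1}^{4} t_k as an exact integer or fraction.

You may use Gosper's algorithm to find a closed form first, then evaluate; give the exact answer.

Compute t_(k+1)/t_k: get (16*k**3 + 69*k**2 + 109*k + 64)/(16*k**3 + 21*k**2 + 19*k + 8).
Normal form (A,B,C) = (1, 1, k**3 + 21*k**2/16 + 19*k/16 + 1/2).
Need (1)·f(k+1) − (1)·f(k) = k**3 + 21*k**2/16 + 19*k/16 + 1/2.
Bound: deg f ≤ 4.
Coefficient equations give f(k) = k*(4*k**3 - k**2 + 3*k + 2)/16.
So s_k = (B(k−1)f/C)·t_k = (k*(4*k**3 - k**2 + 3*k + 2)/(16*k**3 + 21*k**2 + 19*k + 8))·t_k = k*(4*k**3 - k**2 + 3*k + 2).
Check: Δs_k = 16*k**3 + 21*k**2 + 19*k + 8. ✓
Evaluate s at k=5 and k=1: 2460 and 8; difference 2452.

Σ = 2452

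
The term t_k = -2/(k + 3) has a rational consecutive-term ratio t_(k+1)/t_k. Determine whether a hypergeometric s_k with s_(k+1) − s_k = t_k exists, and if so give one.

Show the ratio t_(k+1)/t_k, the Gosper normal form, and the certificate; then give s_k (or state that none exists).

Compute t_(k+1)/t_k: get (k + 3)/(k + 4).
A = k + 3, B = k + 4, C = 1.
Set up (k + 3)·f(k+1) − (k + 3)·f(k) − (1) = 0.
Bound: deg f ≤ 0.
Generic f = c0 gives residual -1; -1 = 0 cannot hold, so t_k is not Gosper-summable.

none (Gosper's algorithm certifies no s_k)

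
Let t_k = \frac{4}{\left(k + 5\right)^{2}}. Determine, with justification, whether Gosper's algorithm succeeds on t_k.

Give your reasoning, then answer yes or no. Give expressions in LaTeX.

No. Not Gosper-summable.

r(k) = (k + 5)**2/(k + 6)**2 after simplifying.
A = k**2 + 10*k + 25, B = k**2 + 12*k + 36, C = 1.
Need (k**2 + 10*k + 25)·f(k+1) − (k**2 + 10*k + 25)·f(k) = 1.
Bound: deg f ≤ 0.
Generic f = c0 gives residual -1; -1 = 0 cannot hold, so t_k is not Gosper-summable.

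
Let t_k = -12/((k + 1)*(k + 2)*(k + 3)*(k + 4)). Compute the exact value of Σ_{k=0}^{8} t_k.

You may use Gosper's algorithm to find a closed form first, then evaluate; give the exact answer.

Σ = -73/110

r(k) = (k + 1)/(k + 5) after simplifying.
Take A(k)=k + 1, B(k)=k + 5, C(k)=1.
Need (k + 1)·f(k+1) − (k + 4)·f(k) = 1.
From deg A=1, deg B=1, deg C=0: d=3.
Match coefficients ⇒ f(k) = k*(k**2 + 6*k + 11)/18.
Get s_k = R·t_k = 2*k*(-k**2 - 6*k - 11)/(3*(k + 1)*(k + 2)*(k + 3)) with R(k) = B(k−1)f(k)/C(k) = k*(k + 4)*(k**2 + 6*k + 11)/18.
Check: Δs_k = -12/(k**4 + 10*k**3 + 35*k**2 + 50*k + 24). ✓
Telescoping: Σ = s_(9) − s_(0) = -73/110 − (0) = -73/110.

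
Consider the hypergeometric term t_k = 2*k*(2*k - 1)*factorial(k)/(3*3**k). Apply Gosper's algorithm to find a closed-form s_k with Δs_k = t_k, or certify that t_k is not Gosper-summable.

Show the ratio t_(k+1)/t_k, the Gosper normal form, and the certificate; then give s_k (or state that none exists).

s_k = 2*(2*k + 1)*factorial(k)/3**k

r(k) = (k + 1)**2*(2*k + 1)/(3*k*(2*k - 1)) after simplifying.
Gosper form: A/B · C(k+1)/C(k) with A=k/3 + 1/3, B=1, C=k**2 - k/2.
Need (k/3 + 1/3)·f(k+1) − (1)·f(k) = k**2 - k/2.
Degrees (1,0,2) ⇒ d ≤ 1.
Solve for f: f(k) = 3*(2*k + 1)/2 (degree 1 ≤ 1).
Then R = B(k−1)f/C = 3*(2*k + 1)/(k*(2*k - 1)), so s_k = R(k)·t_k = 2*(2*k + 1)*factorial(k)/3**k.
s_(k+1) − s_k = 2*k*(2*k - 1)*factorial(k)/(3*3**k) = t_k.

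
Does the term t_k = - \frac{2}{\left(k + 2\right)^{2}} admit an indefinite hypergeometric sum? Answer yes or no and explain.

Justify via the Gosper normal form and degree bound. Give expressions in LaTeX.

No — t_k has no hypergeometric antidifference.

Step 1: r(k) = (k + 2)**2/(k + 3)**2.
A = k**2 + 4*k + 4, B = k**2 + 6*k + 9, C = 1.
Need (k**2 + 4*k + 4)·f(k+1) − (k**2 + 4*k + 4)·f(k) = 1.
d = 0 from the (2,2,0) case.
Put f(k) = c0: A·f(k+1) − B(k−1)·f(k) − C = -1; need -1 = 0 — inconsistent ⇒ no f, not summable.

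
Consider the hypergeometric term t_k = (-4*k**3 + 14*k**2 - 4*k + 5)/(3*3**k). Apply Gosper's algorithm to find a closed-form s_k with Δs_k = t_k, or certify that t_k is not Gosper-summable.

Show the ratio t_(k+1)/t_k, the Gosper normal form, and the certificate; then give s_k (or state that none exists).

s_k = (2*k**3 - 4*k**2 + k - 3)/3**k

The ratio is (4*k**3 - 2*k**2 - 12*k - 11)/(3*(4*k**3 - 14*k**2 + 4*k - 5)).
Gosper form: A/B · C(k+1)/C(k) with A=1/3, B=1, C=k**3 - 7*k**2/2 + k - 5/4.
Solve (1/3)·f(k+1) − (1)·f(k) = k**3 - 7*k**2/2 + k - 5/4.
Degrees (0,0,3) ⇒ d ≤ 3.
Coefficient equations give f(k) = -3*(2*k**3 - 4*k**2 + k - 3)/4.
Certificate R = B(k−1)f/C = -3*(2*k**3 - 4*k**2 + k - 3)/(4*k**3 - 14*k**2 + 4*k - 5) gives s_k = (2*k**3 - 4*k**2 + k - 3)/3**k.
Verify: (-4*k**3 + 14*k**2 - 4*k + 5)/(3*3**k) matches t_k.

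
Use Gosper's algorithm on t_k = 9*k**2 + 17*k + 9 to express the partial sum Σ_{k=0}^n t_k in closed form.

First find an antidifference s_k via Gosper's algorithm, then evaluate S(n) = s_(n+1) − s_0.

S(n) = 3*n**3 + 13*n**2 + 19*n + 9

r(k) = (9*k**2 + 35*k + 35)/(9*k**2 + 17*k + 9) after simplifying.
A = 1, B = 1, C = k**2 + 17*k/9 + 1.
f must satisfy (1)·f(k+1) − (1)·f(k) = k**2 + 17*k/9 + 1.
From deg A=0, deg B=0, deg C=2: d=3.
A polynomial solution: f(k) = k*(3*k**2 + 4*k + 2)/9.
Get s_k = R·t_k = k*(3*k**2 + 4*k + 2) with R(k) = B(k−1)f(k)/C(k) = k*(3*k**2 + 4*k + 2)/(9*k**2 + 17*k + 9).
Check: Δs_k = 9*k**2 + 17*k + 9. ✓
Telescope: S(n) = s_(n+1) − s_(0) = 3*n**3 + 13*n**2 + 19*n + 9 − (0) = 3*n**3 + 13*n**2 + 19*n + 9.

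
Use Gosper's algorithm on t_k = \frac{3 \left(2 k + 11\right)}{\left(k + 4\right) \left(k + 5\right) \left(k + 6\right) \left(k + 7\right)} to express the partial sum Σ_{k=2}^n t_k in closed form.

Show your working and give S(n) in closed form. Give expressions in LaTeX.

r(k) = (k + 4)*(2*k + 13)/((k + 8)*(2*k + 11)) after simplifying.
So A=k + 4 and B=k + 8, with C=k + 11/2.
f must satisfy (k + 4)·f(k+1) − (k + 7)·f(k) = k + 11/2.
From deg A=1, deg B=1, deg C=1: d=3.
Solving with deg f ≤ 3: f(k) = k*(k + 5)*(k + 10)/48.
So s_k = (B(k−1)f/C)·t_k = (k*(k + 5)*(k + 7)*(k + 10)/(24*(2*k + 11)))·t_k = k*(k + 10)/(8*(k**2 + 10*k + 24)).
s_(k+1) − s_k = 3*(2*k + 11)/(k**4 + 22*k**3 + 179*k**2 + 638*k + 840) = t_k.
Telescope: S(n) = s_(n+1) − s_(2) = (n**2 + 12*n + 11)/(8*(n**2 + 12*n + 35)) − (1/16) = (n**2 + 12*n - 13)/(16*(n**2 + 12*n + 35)).

S(n) = \frac{n^{2} + 12 n - 13}{16 \left(n^{2} + 12 n + 35\right)}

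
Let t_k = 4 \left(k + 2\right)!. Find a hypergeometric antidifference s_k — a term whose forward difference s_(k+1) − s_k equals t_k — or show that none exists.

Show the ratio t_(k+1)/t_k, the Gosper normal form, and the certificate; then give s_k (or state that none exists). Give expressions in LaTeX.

not Gosper-summable; s_k does not exist

Ratio r(k) = k + 3.
Take A(k)=k + 3, B(k)=1, C(k)=1.
f must satisfy (k + 3)·f(k+1) − (1)·f(k) = 1.
From deg A=1, deg B=0, deg C=0: d=-1.
Bound -1 < 0, so the key equation has no polynomial solution.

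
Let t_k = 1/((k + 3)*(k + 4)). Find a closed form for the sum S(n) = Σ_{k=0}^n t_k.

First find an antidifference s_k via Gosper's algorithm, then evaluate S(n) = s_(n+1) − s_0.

The ratio is (k + 3)/(k + 5).
So A=k + 3 and B=k + 5, with C=1.
Solve (k + 3)·f(k+1) − (k + 4)·f(k) = 1.
deg f ≤ 1 (via 1,1,0).
Coefficient equations give f(k) = k/3.
Get s_k = R·t_k = k/(3*(k + 3)) with R(k) = B(k−1)f(k)/C(k) = k*(k + 4)/3.
Check: Δs_k = 1/(k**2 + 7*k + 12). ✓
s_(n+1) = (n + 1)/(3*(n + 4)) and s_(0) = 0, so S(n) = (n + 1)/(3*(n + 4)).

S(n) = (n + 1)/(3*(n + 4))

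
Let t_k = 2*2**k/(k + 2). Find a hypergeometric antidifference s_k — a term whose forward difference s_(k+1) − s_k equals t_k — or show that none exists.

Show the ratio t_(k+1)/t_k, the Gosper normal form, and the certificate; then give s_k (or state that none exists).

t_(k+1)/t_k = 2*(k + 2)/(k + 3).
Factor: A=2*k + 4; B=k + 3; C=1.
Key eq: (2*k + 4)·f(k+1) = (k + 2)·f(k) + (1).
d = -1 from the (1,1,0) case.
Bound -1 < 0, so the key equation has no polynomial solution.

none — t_k is not Gosper-summable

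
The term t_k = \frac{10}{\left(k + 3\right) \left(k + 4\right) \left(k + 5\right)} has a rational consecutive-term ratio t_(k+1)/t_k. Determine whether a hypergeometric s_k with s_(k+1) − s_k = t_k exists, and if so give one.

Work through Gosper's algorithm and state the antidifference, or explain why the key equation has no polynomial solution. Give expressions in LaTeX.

s_k = \frac{5 k \left(k + 7\right)}{12 \left(k + 3\right) \left(k + 4\right)}

Ratio r(k) = (k + 3)/(k + 6).
So A=k + 3 and B=k + 6, with C=1.
Solve (k + 3)·f(k+1) − (k + 5)·f(k) = 1.
Bound: deg f ≤ 2.
Coefficient equations give f(k) = k*(k + 7)/24.
Get s_k = R·t_k = 5*k*(k + 7)/(12*(k + 3)*(k + 4)) with R(k) = B(k−1)f(k)/C(k) = k*(k + 5)*(k + 7)/24.
Verify: 10/(k**3 + 12*k**2 + 47*k + 60) matches t_k.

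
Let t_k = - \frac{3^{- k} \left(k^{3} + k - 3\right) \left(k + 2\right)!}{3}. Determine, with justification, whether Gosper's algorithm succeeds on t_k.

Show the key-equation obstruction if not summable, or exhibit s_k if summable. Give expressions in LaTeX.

t_(k+1)/t_k = (k + 3)*(k + (k + 1)**3 - 2)/(3*(k**3 + k - 3)).
Gosper form: A/B · C(k+1)/C(k) with A=k/3 + 1, B=1, C=k**3 + k - 3.
Need (k/3 + 1)·f(k+1) − (1)·f(k) = k**3 + k - 3.
From deg A=1, deg B=0, deg C=3: d=2.
Solve for f: f(k) = 3*(k**2 - 2*k - 4) (degree 2 ≤ 2).
So s_k = (B(k−1)f/C)·t_k = (3*(k**2 - 2*k - 4)/(k**3 + k - 3))·t_k = (-k**2 + 2*k + 4)*factorial(k + 2)/3**k.
Verify: -(k**3 + k - 3)*factorial(k + 2)/(3*3**k) matches t_k.

Yes. s_k = 3^{- k} \left(- k^{2} + 2 k + 4\right) \left(k + 2\right)!.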